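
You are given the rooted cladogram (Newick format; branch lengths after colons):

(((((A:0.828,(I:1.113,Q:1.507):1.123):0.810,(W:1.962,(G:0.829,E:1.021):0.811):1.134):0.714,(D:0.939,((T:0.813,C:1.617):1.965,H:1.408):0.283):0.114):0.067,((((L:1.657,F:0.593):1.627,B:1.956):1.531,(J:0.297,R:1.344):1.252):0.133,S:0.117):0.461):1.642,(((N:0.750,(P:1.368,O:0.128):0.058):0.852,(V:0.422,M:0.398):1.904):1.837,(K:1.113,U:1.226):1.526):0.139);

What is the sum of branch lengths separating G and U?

The path runs G → … → MRCA → … → U; the MRCA is the root of the tree.
Branch lengths along that path: 0.829 + 0.811 + 1.134 + 0.714 + 0.067 + 1.642 + 0.139 + 1.526 + 1.226 = 8.088.

8.088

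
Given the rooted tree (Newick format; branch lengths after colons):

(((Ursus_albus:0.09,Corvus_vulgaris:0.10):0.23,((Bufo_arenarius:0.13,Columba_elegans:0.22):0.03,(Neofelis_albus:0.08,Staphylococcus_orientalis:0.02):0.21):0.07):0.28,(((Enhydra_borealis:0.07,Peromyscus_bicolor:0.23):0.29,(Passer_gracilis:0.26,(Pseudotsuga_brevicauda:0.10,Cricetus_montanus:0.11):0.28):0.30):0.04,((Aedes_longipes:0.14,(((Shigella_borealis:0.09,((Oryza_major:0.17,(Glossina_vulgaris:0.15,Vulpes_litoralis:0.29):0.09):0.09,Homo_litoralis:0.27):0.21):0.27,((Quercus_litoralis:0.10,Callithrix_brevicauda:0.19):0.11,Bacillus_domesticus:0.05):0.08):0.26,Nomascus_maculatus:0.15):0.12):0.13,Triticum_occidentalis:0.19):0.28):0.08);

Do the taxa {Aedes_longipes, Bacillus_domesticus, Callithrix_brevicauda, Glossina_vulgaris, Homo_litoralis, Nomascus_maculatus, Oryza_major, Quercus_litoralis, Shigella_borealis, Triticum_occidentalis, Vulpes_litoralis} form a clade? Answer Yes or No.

Yes

The most recent common ancestor of these taxa subtends ((Aedes_longipes,(((Shigella_borealis,((Oryza_major,(Glossina_vulgaris,Vulpes_litoralis)),Homo_litoralis)),((Quercus_litoralis,Callithrix_brevicauda),Bacillus_domesticus)),Nomascus_maculatus)),Triticum_occidentalis).
That clade has exactly 11 tips — every listed taxon and nothing else — so the group is monophyletic.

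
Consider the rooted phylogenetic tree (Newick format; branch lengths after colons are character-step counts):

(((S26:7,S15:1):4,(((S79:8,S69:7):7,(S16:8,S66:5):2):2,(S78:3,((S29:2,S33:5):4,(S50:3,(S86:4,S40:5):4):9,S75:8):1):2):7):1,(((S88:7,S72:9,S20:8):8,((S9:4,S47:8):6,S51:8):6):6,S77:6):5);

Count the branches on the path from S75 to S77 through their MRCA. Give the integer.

7

The MRCA of S75 and S77 is the root of the tree.
From S75 up to that node: 5 branches. From S77 up to the same node: 2 branches. Total: 5 + 2 = 7.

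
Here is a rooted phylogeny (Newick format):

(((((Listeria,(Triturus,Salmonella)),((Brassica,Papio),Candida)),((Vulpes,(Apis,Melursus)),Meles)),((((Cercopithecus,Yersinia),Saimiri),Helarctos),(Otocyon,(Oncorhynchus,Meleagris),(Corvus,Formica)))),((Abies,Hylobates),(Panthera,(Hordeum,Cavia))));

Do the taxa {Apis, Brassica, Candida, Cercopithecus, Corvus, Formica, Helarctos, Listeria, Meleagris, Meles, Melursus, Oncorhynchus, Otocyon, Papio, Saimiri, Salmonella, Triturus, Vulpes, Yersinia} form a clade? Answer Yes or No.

The most recent common ancestor of these taxa subtends ((((Listeria,(Triturus,Salmonella)),((Brassica,Papio),Candida)),((Vulpes,(Apis,Melursus)),Meles)),((((Cercopithecus,Yersinia),Saimiri),Helarctos),(Otocyon,(Oncorhynchus,Meleagris),(Corvus,Formica)))).
That clade has exactly 19 tips — every listed taxon and nothing else — so the group is monophyletic.

Yes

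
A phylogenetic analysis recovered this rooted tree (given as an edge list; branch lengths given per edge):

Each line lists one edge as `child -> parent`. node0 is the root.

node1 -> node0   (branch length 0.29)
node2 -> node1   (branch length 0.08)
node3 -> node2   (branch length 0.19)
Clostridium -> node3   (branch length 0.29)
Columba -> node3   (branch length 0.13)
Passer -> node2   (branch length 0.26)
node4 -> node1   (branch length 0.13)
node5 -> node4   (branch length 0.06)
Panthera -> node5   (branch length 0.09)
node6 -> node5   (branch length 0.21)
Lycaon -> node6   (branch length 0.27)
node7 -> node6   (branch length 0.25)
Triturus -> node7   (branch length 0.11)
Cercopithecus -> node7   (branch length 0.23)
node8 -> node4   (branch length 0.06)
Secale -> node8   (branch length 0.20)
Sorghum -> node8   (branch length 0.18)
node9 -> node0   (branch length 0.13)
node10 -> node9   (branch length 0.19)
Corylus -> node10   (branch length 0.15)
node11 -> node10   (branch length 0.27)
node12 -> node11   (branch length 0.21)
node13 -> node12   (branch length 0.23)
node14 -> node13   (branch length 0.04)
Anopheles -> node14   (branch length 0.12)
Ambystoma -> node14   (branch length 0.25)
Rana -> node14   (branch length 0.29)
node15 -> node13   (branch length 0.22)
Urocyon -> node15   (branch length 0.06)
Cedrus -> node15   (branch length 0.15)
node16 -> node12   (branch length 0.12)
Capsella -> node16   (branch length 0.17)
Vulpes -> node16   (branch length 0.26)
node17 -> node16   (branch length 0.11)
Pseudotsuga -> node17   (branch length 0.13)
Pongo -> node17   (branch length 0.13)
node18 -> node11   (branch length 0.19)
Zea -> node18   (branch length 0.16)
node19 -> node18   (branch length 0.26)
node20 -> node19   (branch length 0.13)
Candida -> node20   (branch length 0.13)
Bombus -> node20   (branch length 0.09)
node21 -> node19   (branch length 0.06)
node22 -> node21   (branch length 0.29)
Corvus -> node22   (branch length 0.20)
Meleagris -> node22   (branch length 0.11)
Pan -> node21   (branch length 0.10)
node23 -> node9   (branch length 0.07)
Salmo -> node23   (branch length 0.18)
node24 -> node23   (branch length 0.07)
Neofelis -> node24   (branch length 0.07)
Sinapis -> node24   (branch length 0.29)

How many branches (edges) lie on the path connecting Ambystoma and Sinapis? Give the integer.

9

The MRCA of Ambystoma and Sinapis is the node subtending ((Corylus,((((Anopheles,Ambystoma,Rana),(Urocyon,Cedrus)),(Capsella,Vulpes,(Pseudotsuga,Pongo))),(Zea,((Candida,Bombus),((Corvus,Meleagris),Pan))))),(Salmo,(Neofelis,Sinapis))).
From Ambystoma up to that node: 6 branches. From Sinapis up to the same node: 3 branches. Total: 6 + 3 = 9.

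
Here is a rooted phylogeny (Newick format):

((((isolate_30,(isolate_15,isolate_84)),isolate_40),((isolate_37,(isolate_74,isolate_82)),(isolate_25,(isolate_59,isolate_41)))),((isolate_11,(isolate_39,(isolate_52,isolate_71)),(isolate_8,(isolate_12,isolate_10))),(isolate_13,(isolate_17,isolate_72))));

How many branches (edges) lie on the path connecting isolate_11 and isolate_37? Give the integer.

7

The MRCA of isolate_11 and isolate_37 is the root of the tree.
From isolate_11 up to that node: 3 branches. From isolate_37 up to the same node: 4 branches. Total: 3 + 4 = 7.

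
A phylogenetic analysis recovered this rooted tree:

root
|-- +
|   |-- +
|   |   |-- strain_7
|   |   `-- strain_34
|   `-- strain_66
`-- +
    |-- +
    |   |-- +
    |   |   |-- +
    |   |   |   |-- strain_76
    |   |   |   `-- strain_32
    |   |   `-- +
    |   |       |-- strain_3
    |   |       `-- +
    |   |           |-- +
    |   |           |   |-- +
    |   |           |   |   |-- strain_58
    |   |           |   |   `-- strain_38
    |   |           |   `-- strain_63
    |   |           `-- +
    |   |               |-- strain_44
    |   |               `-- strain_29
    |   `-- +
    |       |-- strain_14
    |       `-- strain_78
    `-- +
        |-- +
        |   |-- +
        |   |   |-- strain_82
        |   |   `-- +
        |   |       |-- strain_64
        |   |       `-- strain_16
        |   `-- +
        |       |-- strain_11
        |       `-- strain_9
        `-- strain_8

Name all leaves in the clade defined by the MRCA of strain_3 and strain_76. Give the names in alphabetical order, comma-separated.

Tracing strain_3: it sits inside (strain_3,(((strain_58,strain_38),strain_63),(strain_44,strain_29))).
Tracing strain_76: it sits inside (strain_76,strain_32).
The smallest clade enclosing both is ((strain_76,strain_32),(strain_3,(((strain_58,strain_38),strain_63),(strain_44,strain_29)))); the answer is its 8 terminal taxa in alphabetical order.

strain_29, strain_3, strain_32, strain_38, strain_44, strain_58, strain_63, strain_76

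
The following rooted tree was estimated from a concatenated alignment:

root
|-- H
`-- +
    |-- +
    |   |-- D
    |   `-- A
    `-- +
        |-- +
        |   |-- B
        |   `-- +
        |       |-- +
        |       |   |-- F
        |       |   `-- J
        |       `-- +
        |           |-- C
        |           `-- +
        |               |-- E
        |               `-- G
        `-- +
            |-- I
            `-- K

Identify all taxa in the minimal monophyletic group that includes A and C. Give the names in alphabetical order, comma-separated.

Tracing A: it sits inside (D,A).
Tracing C: it sits inside (C,(E,G)).
The smallest clade enclosing both is ((D,A),((B,((F,J),(C,(E,G)))),(I,K))); the answer is its 10 terminal taxa in alphabetical order.

A, B, C, D, E, F, G, I, J, K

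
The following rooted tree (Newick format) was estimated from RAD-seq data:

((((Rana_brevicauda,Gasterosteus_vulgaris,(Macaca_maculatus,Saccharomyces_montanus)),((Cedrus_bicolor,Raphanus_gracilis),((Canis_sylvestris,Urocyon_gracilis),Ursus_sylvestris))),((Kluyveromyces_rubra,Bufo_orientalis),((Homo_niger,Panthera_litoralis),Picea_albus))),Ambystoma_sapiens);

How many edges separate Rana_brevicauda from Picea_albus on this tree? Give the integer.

6

The MRCA of Rana_brevicauda and Picea_albus is the node subtending (((Rana_brevicauda,Gasterosteus_vulgaris,(Macaca_maculatus,Saccharomyces_montanus)),((Cedrus_bicolor,Raphanus_gracilis),((Canis_sylvestris,Urocyon_gracilis),Ursus_sylvestris))),((Kluyveromyces_rubra,Bufo_orientalis),((Homo_niger,Panthera_litoralis),Picea_albus))).
From Rana_brevicauda up to that node: 3 branches. From Picea_albus up to the same node: 3 branches. Total: 3 + 3 = 6.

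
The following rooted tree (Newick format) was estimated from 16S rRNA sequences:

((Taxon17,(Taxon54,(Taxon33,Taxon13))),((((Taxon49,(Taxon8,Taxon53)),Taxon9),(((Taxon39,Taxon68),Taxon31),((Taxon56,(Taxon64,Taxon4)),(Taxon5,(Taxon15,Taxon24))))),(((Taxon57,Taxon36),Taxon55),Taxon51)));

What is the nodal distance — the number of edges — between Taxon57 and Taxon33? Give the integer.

9

The MRCA of Taxon57 and Taxon33 is the root of the tree.
From Taxon57 up to that node: 5 branches. From Taxon33 up to the same node: 4 branches. Total: 5 + 4 = 9.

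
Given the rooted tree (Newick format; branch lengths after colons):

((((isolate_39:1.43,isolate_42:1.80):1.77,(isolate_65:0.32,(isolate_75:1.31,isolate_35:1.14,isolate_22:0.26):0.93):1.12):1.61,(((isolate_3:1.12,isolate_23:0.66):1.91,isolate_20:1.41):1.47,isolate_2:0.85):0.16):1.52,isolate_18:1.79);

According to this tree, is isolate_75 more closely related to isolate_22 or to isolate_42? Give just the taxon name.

isolate_22

The MRCA of isolate_75 and isolate_22 subtends (isolate_75,isolate_35,isolate_22) (3 taxa).
The MRCA of isolate_75 and isolate_42 subtends ((isolate_39,isolate_42),(isolate_65,(isolate_75,isolate_35,isolate_22))) (6 taxa).
The first is nested inside the second, so isolate_75 shares a more recent common ancestor with isolate_22.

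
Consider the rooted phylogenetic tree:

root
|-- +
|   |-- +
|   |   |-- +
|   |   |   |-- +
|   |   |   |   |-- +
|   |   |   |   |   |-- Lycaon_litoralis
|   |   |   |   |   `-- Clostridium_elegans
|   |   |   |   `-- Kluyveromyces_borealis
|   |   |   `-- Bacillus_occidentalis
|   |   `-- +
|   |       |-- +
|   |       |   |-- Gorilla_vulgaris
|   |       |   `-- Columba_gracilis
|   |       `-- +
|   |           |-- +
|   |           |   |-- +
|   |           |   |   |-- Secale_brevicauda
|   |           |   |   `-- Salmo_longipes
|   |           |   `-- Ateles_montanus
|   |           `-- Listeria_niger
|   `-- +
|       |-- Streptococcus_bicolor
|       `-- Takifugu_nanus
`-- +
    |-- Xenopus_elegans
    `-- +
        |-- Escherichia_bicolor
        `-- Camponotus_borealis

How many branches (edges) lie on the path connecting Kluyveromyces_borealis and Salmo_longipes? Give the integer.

The MRCA of Kluyveromyces_borealis and Salmo_longipes is the node subtending ((((Lycaon_litoralis,Clostridium_elegans),Kluyveromyces_borealis),Bacillus_occidentalis),((Gorilla_vulgaris,Columba_gracilis),(((Secale_brevicauda,Salmo_longipes),Ateles_montanus),Listeria_niger))).
From Kluyveromyces_borealis up to that node: 3 branches. From Salmo_longipes up to the same node: 5 branches. Total: 3 + 5 = 8.

8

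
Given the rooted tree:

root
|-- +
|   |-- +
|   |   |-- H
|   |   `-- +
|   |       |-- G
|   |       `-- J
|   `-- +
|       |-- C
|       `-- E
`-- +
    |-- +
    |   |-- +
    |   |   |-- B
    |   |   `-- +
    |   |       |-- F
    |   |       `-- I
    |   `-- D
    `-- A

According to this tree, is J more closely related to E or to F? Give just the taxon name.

E

The MRCA of J and E subtends ((H,(G,J)),(C,E)) (5 taxa).
The MRCA of J and F is the root, subtending the entire tree (10 taxa).
The first is nested inside the second, so J shares a more recent common ancestor with E.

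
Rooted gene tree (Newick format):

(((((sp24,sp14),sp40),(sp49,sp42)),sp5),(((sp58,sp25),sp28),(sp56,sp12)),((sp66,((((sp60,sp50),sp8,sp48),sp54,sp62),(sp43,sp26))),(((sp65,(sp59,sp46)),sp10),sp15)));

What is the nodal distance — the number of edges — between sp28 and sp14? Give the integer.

The MRCA of sp28 and sp14 is the root of the tree.
From sp28 up to that node: 3 branches. From sp14 up to the same node: 5 branches. Total: 3 + 5 = 8.

8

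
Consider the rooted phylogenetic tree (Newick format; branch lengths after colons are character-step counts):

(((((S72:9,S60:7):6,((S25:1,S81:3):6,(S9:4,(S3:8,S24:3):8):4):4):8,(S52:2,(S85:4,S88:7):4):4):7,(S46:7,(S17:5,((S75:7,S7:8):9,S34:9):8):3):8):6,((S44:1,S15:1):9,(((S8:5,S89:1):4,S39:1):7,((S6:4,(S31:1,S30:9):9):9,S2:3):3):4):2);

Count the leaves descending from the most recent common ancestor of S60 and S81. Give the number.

The MRCA of S60 and S81 is the node subtending ((S72,S60),((S25,S81),(S9,(S3,S24)))).
That clade contains 7 terminal taxa: S24, S25, S3, S60, S72, S81, S9.

7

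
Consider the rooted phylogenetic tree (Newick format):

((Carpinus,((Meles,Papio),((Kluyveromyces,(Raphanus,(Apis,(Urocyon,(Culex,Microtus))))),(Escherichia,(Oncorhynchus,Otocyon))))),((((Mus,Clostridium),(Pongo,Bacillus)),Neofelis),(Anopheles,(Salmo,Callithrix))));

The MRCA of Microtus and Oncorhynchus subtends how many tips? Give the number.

9

The MRCA of Microtus and Oncorhynchus is the node subtending ((Kluyveromyces,(Raphanus,(Apis,(Urocyon,(Culex,Microtus))))),(Escherichia,(Oncorhynchus,Otocyon))).
That clade contains 9 terminal taxa: Apis, Culex, Escherichia, Kluyveromyces, Microtus, Oncorhynchus, Otocyon, Raphanus, Urocyon.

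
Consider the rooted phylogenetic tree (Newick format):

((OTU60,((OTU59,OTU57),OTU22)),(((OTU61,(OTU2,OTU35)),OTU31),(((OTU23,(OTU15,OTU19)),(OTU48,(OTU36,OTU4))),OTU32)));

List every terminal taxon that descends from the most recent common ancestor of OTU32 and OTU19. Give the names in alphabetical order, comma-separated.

Tracing OTU32: it sits inside (((OTU23,(OTU15,OTU19)),(OTU48,(OTU36,OTU4))),OTU32).
Tracing OTU19: it sits inside (OTU15,OTU19).
The smallest clade enclosing both is (((OTU23,(OTU15,OTU19)),(OTU48,(OTU36,OTU4))),OTU32); the answer is its 7 terminal taxa in alphabetical order.

OTU15, OTU19, OTU23, OTU32, OTU36, OTU4, OTU48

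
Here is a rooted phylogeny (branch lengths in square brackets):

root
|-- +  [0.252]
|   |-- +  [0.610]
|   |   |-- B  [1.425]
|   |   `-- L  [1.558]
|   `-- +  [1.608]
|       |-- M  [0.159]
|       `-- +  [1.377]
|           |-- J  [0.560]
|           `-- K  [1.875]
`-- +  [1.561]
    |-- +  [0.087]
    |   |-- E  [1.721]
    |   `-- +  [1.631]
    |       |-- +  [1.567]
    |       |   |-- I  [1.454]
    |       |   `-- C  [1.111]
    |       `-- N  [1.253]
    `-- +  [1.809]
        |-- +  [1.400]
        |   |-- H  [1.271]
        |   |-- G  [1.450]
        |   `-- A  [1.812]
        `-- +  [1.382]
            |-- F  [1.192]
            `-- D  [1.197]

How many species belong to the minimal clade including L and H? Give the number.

The MRCA of L and H is the root, so the clade is the entire tree.
That clade contains 14 terminal taxa: A, B, C, D, E, F, G, H, I, J, K, L, M, N.

14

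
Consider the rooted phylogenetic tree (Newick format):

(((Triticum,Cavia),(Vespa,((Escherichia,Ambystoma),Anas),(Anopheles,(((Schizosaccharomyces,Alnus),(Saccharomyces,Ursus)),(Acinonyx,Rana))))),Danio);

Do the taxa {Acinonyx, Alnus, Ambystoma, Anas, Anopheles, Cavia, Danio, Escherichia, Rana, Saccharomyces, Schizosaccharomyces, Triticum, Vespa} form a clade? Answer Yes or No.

The MRCA of the listed taxa is the root, so the smallest clade containing them is the whole tree.
That clade also contains Ursus, which is not in the proposed group, so the group is not monophyletic.

No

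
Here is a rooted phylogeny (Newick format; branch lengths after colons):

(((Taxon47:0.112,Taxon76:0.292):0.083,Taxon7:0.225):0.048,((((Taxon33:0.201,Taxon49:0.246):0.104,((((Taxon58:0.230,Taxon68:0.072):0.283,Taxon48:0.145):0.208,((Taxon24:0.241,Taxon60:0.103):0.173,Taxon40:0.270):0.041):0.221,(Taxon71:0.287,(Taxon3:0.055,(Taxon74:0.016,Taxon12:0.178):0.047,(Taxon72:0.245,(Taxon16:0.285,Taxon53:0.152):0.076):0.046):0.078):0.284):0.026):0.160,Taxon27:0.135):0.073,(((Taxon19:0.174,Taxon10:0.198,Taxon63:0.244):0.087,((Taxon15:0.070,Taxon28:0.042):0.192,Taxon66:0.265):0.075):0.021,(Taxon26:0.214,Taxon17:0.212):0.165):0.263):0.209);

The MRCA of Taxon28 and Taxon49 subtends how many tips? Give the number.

The MRCA of Taxon28 and Taxon49 is the node subtending ((((Taxon33,Taxon49),((((Taxon58,Taxon68),Taxon48),((Taxon24,Taxon60),Taxon40)),(Taxon71,(Taxon3,(Taxon74,Taxon12),(Taxon72,(Taxon16,Taxon53)))))),Taxon27),(((Taxon19,Taxon10,Taxon63),((Taxon15,Taxon28),Taxon66)),(Taxon26,Taxon17))).
That clade contains 24 terminal taxa: Taxon10, Taxon12, Taxon15, Taxon16, Taxon17, Taxon19, Taxon24, Taxon26, Taxon27, Taxon28, Taxon3, Taxon33, Taxon40, Taxon48, Taxon49, Taxon53, Taxon58, Taxon60, Taxon63, Taxon66, Taxon68, Taxon71, Taxon72, Taxon74.

24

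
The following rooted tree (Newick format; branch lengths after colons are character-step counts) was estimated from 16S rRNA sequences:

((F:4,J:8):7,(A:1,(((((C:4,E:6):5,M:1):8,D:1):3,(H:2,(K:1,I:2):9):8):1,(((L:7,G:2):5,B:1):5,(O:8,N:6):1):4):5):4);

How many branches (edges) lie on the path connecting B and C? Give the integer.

8

The MRCA of B and C is the node subtending (((((C,E),M),D),(H,(K,I))),(((L,G),B),(O,N))).
From B up to that node: 3 branches. From C up to the same node: 5 branches. Total: 3 + 5 = 8.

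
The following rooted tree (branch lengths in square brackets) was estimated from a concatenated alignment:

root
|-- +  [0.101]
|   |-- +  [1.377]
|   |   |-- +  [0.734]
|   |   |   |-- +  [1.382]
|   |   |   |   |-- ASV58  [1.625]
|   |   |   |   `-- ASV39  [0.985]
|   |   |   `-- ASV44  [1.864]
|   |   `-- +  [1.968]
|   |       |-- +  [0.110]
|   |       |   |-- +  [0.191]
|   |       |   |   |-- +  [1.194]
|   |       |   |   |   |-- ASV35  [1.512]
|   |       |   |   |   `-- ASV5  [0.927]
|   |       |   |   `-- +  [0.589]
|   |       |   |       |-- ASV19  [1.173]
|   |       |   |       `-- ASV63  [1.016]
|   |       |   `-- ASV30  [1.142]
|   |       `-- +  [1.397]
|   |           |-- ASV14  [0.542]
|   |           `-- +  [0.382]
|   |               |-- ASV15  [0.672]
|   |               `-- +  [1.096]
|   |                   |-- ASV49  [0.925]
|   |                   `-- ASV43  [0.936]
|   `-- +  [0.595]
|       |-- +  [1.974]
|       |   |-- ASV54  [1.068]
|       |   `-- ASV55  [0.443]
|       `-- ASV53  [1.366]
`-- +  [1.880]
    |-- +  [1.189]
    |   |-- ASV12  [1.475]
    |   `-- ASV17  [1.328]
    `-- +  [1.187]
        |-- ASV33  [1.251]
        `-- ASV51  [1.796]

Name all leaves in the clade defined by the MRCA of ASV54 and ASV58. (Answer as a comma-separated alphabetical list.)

Tracing ASV54: it sits inside (ASV54,ASV55).
Tracing ASV58: it sits inside (ASV58,ASV39).
The smallest clade enclosing both is ((((ASV58,ASV39),ASV44),((((ASV35,ASV5),(ASV19,ASV63)),ASV30),(ASV14,(ASV15,(ASV49,ASV43))))),((ASV54,ASV55),ASV53)); the answer is its 15 terminal taxa in alphabetical order.

ASV14, ASV15, ASV19, ASV30, ASV35, ASV39, ASV43, ASV44, ASV49, ASV5, ASV53, ASV54, ASV55, ASV58, ASV63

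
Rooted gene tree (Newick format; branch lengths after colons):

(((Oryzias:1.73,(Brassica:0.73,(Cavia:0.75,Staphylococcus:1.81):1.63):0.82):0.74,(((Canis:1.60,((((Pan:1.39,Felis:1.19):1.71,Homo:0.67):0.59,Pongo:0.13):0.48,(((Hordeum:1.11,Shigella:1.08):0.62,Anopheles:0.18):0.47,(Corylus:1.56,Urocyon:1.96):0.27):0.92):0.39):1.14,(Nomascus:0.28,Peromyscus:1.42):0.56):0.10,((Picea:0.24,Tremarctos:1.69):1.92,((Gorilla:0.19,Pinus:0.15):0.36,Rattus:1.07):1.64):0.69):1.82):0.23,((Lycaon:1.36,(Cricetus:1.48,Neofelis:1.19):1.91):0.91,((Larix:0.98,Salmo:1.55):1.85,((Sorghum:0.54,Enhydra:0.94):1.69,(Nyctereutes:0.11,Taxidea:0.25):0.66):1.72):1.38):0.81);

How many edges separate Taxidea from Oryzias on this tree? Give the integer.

8

The MRCA of Taxidea and Oryzias is the root of the tree.
From Taxidea up to that node: 5 branches. From Oryzias up to the same node: 3 branches. Total: 5 + 3 = 8.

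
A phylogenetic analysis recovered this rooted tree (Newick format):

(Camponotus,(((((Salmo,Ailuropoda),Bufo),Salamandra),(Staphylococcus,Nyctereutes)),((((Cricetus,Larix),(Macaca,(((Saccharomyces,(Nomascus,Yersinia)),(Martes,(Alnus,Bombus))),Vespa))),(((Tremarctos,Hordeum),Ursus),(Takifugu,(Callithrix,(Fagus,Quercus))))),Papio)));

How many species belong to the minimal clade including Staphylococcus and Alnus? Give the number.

The MRCA of Staphylococcus and Alnus is the node subtending (((((Salmo,Ailuropoda),Bufo),Salamandra),(Staphylococcus,Nyctereutes)),((((Cricetus,Larix),(Macaca,(((Saccharomyces,(Nomascus,Yersinia)),(Martes,(Alnus,Bombus))),Vespa))),(((Tremarctos,Hordeum),Ursus),(Takifugu,(Callithrix,(Fagus,Quercus))))),Papio)).
That clade contains 24 terminal taxa: Ailuropoda, Alnus, Bombus, Bufo, Callithrix, Cricetus, Fagus, Hordeum, Larix, Macaca, Martes, Nomascus, Nyctereutes, Papio, Quercus, Saccharomyces, Salamandra, Salmo, Staphylococcus, Takifugu, Tremarctos, Ursus, Vespa, Yersinia.

24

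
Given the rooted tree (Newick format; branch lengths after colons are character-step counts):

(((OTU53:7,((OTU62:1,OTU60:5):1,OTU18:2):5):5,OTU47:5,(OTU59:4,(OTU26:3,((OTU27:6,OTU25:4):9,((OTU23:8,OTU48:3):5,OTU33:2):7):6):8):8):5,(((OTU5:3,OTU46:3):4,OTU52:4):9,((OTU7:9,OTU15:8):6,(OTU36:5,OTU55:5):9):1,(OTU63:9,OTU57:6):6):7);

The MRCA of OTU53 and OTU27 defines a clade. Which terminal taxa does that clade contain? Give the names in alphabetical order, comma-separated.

OTU18, OTU23, OTU25, OTU26, OTU27, OTU33, OTU47, OTU48, OTU53, OTU59, OTU60, OTU62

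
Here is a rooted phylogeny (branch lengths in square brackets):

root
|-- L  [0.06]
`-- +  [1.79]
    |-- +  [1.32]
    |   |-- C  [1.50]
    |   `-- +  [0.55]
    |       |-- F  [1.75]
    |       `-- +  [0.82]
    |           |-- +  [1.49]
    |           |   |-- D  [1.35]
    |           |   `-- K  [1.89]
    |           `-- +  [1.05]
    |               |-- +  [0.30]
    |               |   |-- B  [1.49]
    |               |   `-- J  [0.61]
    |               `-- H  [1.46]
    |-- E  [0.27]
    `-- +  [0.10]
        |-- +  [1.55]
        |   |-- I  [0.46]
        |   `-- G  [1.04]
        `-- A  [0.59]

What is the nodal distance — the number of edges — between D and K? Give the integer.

The MRCA of D and K is the node subtending (D,K).
From D up to that node: 1 branch. From K up to the same node: 1 branch. Total: 1 + 1 = 2.

2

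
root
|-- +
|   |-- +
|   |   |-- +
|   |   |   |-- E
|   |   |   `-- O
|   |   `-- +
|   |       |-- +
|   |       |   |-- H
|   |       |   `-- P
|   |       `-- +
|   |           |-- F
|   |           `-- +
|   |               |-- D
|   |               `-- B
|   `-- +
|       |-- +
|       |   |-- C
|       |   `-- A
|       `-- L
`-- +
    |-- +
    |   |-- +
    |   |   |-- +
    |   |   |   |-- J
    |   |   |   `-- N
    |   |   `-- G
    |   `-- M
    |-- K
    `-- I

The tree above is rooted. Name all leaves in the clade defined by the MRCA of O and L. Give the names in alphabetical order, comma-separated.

A, B, C, D, E, F, H, L, O, P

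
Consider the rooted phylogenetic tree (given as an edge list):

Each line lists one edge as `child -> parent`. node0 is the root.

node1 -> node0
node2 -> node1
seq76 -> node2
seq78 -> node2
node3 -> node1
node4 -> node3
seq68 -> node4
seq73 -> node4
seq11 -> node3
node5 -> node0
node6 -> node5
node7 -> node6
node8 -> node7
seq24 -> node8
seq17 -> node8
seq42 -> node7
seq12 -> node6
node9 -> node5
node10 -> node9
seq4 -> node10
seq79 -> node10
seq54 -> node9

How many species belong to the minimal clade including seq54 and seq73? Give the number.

12

The MRCA of seq54 and seq73 is the root, so the clade is the entire tree.
That clade contains 12 terminal taxa: seq11, seq12, seq17, seq24, seq4, seq42, seq54, seq68, seq73, seq76, seq78, seq79.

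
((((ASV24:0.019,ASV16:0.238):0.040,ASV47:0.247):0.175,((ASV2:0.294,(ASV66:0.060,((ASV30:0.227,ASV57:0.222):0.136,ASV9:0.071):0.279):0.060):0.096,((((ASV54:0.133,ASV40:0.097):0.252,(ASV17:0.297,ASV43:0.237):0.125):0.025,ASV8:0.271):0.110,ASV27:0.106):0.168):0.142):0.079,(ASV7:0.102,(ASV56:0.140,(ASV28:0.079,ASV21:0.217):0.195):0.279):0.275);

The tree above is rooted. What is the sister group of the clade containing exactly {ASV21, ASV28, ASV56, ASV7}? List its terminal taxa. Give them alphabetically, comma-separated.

The clade containing exactly {ASV21, ASV28, ASV56, ASV7} attaches directly to the root of the tree.
The other lineage descending from that same node — the sister group — is (((ASV24,ASV16),ASV47),((ASV2,(ASV66,((ASV30,ASV57),ASV9))),((((ASV54,ASV40),(ASV17,ASV43)),ASV8),ASV27))); its 14 tips in alphabetical order are the answer.

ASV16, ASV17, ASV2, ASV24, ASV27, ASV30, ASV40, ASV43, ASV47, ASV54, ASV57, ASV66, ASV8, ASV9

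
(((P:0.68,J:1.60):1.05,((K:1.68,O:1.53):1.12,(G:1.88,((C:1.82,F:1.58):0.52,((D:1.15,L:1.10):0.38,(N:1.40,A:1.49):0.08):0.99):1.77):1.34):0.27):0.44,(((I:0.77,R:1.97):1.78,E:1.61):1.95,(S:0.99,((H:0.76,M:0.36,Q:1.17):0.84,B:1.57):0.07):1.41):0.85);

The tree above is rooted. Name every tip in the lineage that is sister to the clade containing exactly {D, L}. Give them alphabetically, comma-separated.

The clade containing exactly {D, L} attaches to the tree at the node subtending ((D,L),(N,A)).
The other lineage descending from that same node — the sister group — is (N,A); its 2 tips in alphabetical order are the answer.

A, N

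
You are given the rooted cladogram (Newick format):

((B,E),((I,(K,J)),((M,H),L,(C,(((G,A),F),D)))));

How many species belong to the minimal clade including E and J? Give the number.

13

The MRCA of E and J is the root, so the clade is the entire tree.
That clade contains 13 terminal taxa: A, B, C, D, E, F, G, H, I, J, K, L, M.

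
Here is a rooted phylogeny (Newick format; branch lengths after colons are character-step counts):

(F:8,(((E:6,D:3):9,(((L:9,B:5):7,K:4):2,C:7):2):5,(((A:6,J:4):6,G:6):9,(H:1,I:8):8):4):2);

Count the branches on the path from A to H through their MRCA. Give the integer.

5

The MRCA of A and H is the node subtending (((A,J),G),(H,I)).
From A up to that node: 3 branches. From H up to the same node: 2 branches. Total: 3 + 2 = 5.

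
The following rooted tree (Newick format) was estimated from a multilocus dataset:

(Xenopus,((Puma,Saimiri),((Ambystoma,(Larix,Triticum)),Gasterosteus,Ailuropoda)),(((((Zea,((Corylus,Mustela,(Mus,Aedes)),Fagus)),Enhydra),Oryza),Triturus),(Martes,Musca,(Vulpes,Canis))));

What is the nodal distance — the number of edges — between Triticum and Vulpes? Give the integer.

The MRCA of Triticum and Vulpes is the root of the tree.
From Triticum up to that node: 5 branches. From Vulpes up to the same node: 4 branches. Total: 5 + 4 = 9.

9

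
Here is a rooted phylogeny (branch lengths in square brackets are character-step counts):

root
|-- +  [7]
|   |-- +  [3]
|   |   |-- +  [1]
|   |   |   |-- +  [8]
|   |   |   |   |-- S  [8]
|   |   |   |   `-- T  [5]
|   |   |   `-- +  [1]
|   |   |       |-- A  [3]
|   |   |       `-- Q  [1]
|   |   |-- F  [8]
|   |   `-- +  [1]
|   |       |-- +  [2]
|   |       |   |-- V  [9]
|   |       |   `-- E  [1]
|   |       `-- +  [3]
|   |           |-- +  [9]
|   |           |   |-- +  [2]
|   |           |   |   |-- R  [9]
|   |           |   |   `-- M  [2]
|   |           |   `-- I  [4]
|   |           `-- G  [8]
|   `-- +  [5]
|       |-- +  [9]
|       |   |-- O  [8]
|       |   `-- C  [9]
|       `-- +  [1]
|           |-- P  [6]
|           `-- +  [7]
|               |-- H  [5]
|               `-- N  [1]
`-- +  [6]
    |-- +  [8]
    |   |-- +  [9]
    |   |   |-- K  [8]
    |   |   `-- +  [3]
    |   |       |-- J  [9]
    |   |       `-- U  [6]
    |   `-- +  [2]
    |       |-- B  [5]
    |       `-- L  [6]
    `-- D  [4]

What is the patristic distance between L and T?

The path runs L → … → MRCA → … → T; the MRCA is the root of the tree.
Branch lengths along that path: 6 + 2 + 8 + 6 + 7 + 3 + 1 + 8 + 5 = 46.

46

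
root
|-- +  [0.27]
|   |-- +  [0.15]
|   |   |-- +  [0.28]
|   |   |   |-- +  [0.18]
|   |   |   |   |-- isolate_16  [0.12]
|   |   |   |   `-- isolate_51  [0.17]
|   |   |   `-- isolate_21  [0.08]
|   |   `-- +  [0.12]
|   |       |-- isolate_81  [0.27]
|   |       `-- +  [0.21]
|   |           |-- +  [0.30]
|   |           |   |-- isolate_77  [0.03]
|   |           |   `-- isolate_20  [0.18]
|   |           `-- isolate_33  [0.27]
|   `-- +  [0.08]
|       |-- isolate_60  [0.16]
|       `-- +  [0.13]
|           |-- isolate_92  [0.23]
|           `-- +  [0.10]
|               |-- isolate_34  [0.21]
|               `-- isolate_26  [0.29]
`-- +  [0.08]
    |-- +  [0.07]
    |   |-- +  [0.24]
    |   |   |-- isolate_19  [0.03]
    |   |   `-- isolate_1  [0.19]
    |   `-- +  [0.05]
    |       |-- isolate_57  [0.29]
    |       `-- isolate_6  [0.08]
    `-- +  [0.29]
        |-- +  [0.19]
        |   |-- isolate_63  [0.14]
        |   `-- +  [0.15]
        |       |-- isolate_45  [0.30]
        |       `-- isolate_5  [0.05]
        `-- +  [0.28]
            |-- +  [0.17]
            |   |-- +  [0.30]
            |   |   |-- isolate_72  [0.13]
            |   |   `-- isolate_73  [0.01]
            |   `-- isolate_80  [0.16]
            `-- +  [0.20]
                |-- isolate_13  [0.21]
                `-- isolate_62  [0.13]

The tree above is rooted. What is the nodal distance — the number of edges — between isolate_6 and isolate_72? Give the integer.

8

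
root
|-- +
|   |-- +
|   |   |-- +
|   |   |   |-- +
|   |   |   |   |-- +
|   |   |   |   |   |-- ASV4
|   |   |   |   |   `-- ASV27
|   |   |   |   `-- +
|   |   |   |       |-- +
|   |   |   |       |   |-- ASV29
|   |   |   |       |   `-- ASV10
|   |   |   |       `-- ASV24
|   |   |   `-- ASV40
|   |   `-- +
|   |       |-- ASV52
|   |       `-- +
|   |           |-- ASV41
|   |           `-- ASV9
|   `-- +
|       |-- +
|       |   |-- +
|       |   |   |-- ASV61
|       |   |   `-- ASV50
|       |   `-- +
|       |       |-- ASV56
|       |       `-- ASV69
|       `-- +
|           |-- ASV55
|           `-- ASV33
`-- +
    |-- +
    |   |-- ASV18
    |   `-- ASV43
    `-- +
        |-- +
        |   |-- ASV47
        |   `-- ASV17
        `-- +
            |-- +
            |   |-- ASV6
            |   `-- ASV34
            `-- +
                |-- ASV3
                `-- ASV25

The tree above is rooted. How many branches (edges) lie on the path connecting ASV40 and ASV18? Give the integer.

The MRCA of ASV40 and ASV18 is the root of the tree.
From ASV40 up to that node: 4 branches. From ASV18 up to the same node: 3 branches. Total: 4 + 3 = 7.

7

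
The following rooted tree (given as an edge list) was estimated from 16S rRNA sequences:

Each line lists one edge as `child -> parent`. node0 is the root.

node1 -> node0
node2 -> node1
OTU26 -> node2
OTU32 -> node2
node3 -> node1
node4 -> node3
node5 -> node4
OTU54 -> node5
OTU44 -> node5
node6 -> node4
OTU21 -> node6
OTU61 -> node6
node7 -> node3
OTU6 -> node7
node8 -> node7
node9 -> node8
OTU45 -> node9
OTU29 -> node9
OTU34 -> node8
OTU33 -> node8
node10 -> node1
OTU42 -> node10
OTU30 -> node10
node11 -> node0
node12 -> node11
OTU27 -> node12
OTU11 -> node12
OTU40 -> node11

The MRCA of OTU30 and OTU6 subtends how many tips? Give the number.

The MRCA of OTU30 and OTU6 is the node subtending ((OTU26,OTU32),(((OTU54,OTU44),(OTU21,OTU61)),(OTU6,((OTU45,OTU29),OTU34,OTU33))),(OTU42,OTU30)).
That clade contains 13 terminal taxa: OTU21, OTU26, OTU29, OTU30, OTU32, OTU33, OTU34, OTU42, OTU44, OTU45, OTU54, OTU6, OTU61.

13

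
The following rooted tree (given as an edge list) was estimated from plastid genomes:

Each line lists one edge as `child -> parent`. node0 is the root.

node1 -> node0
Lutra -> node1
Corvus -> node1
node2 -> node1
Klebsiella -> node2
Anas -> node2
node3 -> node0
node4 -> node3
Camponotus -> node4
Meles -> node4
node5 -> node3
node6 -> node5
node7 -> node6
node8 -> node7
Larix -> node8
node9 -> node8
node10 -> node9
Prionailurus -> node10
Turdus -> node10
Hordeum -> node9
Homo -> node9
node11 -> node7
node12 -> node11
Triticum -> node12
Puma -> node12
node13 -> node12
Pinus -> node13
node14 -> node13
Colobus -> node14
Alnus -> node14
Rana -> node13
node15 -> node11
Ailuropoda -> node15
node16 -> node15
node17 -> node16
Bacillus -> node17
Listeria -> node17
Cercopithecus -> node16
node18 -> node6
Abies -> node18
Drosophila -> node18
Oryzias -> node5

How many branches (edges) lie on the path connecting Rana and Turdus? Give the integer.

8

The MRCA of Rana and Turdus is the node subtending ((Larix,((Prionailurus,Turdus),Hordeum,Homo)),((Triticum,Puma,(Pinus,(Colobus,Alnus),Rana)),(Ailuropoda,((Bacillus,Listeria),Cercopithecus)))).
From Rana up to that node: 4 branches. From Turdus up to the same node: 4 branches. Total: 4 + 4 = 8.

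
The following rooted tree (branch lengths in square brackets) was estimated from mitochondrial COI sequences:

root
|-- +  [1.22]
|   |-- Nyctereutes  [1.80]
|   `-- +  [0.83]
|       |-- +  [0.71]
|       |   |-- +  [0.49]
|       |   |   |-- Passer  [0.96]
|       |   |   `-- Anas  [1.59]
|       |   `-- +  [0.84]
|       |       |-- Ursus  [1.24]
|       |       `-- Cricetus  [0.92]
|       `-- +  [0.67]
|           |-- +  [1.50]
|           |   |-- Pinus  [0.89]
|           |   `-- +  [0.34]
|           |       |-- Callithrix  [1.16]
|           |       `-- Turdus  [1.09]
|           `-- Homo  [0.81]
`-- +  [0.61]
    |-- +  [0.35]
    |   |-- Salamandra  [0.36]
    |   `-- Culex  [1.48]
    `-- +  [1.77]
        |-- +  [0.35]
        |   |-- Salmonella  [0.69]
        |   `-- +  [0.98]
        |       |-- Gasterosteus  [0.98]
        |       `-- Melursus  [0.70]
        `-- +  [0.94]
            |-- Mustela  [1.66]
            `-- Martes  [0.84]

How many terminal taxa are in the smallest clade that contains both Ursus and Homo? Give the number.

The MRCA of Ursus and Homo is the node subtending (((Passer,Anas),(Ursus,Cricetus)),((Pinus,(Callithrix,Turdus)),Homo)).
That clade contains 8 terminal taxa: Anas, Callithrix, Cricetus, Homo, Passer, Pinus, Turdus, Ursus.

8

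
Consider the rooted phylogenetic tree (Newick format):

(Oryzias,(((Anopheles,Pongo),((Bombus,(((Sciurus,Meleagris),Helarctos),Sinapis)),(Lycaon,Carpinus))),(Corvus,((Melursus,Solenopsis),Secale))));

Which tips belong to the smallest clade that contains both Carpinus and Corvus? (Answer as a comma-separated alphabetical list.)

Tracing Carpinus: it sits inside (Lycaon,Carpinus).
Tracing Corvus: it sits inside (Corvus,((Melursus,Solenopsis),Secale)).
The smallest clade enclosing both is (((Anopheles,Pongo),((Bombus,(((Sciurus,Meleagris),Helarctos),Sinapis)),(Lycaon,Carpinus))),(Corvus,((Melursus,Solenopsis),Secale))); the answer is its 13 terminal taxa in alphabetical order.

Anopheles, Bombus, Carpinus, Corvus, Helarctos, Lycaon, Meleagris, Melursus, Pongo, Sciurus, Secale, Sinapis, Solenopsis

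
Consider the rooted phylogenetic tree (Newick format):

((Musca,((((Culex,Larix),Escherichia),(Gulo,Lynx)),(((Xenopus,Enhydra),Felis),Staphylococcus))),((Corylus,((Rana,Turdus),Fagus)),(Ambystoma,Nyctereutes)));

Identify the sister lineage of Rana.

Turdus

Rana attaches to the tree at the node subtending (Rana,Turdus).
The other lineage descending from that same node — the sister group — is the single tip Turdus.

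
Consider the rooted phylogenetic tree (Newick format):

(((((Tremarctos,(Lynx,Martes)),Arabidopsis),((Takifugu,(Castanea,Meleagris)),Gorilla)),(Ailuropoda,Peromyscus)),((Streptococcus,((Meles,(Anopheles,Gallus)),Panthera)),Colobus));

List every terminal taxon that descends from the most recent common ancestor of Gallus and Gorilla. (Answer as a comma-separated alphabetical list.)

Tracing Gallus: it sits inside (Anopheles,Gallus).
Tracing Gorilla: it sits inside ((Takifugu,(Castanea,Meleagris)),Gorilla).
The smallest clade enclosing both is the whole tree (their MRCA is the root), so the answer is all 16 tips in alphabetical order.

Ailuropoda, Anopheles, Arabidopsis, Castanea, Colobus, Gallus, Gorilla, Lynx, Martes, Meleagris, Meles, Panthera, Peromyscus, Streptococcus, Takifugu, Tremarctos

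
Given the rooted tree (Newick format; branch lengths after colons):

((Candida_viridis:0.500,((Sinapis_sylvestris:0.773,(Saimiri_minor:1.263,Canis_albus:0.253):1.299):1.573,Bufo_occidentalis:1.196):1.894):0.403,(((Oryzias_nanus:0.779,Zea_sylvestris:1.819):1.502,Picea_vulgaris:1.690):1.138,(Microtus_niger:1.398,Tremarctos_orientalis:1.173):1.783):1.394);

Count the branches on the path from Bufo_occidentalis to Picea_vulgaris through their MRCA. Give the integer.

6

The MRCA of Bufo_occidentalis and Picea_vulgaris is the root of the tree.
From Bufo_occidentalis up to that node: 3 branches. From Picea_vulgaris up to the same node: 3 branches. Total: 3 + 3 = 6.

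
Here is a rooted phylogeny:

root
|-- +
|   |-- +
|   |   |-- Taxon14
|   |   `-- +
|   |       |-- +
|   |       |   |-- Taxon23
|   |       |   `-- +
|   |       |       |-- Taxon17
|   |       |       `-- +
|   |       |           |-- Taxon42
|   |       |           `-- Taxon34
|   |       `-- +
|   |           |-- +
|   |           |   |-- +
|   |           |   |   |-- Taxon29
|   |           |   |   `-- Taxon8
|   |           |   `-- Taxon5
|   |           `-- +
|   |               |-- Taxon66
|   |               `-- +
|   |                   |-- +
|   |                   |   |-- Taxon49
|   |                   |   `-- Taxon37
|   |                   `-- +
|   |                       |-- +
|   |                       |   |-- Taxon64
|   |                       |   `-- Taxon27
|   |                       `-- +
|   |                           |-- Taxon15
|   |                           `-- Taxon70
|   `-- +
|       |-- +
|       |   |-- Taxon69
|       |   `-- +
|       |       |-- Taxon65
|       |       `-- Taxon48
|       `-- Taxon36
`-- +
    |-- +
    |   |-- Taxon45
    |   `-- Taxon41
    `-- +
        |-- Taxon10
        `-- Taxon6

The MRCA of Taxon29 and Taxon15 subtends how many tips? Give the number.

10

The MRCA of Taxon29 and Taxon15 is the node subtending (((Taxon29,Taxon8),Taxon5),(Taxon66,((Taxon49,Taxon37),((Taxon64,Taxon27),(Taxon15,Taxon70))))).
That clade contains 10 terminal taxa: Taxon15, Taxon27, Taxon29, Taxon37, Taxon49, Taxon5, Taxon64, Taxon66, Taxon70, Taxon8.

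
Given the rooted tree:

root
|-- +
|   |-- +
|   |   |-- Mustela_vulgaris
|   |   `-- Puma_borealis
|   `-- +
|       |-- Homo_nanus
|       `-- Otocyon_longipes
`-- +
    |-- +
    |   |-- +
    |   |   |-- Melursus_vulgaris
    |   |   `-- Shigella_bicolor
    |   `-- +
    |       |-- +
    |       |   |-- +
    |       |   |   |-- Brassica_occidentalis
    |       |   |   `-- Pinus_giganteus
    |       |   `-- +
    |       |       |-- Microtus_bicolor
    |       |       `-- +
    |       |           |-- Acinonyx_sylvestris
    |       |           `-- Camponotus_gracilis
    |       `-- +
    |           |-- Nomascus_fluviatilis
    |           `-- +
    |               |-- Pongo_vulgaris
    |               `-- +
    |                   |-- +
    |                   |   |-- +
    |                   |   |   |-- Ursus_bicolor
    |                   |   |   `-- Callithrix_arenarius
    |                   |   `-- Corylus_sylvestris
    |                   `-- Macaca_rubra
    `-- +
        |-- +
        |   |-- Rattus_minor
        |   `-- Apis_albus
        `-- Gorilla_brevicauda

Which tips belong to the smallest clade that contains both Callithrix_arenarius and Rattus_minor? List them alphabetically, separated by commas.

Acinonyx_sylvestris, Apis_albus, Brassica_occidentalis, Callithrix_arenarius, Camponotus_gracilis, Corylus_sylvestris, Gorilla_brevicauda, Macaca_rubra, Melursus_vulgaris, Microtus_bicolor, Nomascus_fluviatilis, Pinus_giganteus, Pongo_vulgaris, Rattus_minor, Shigella_bicolor, Ursus_bicolor

Tracing Callithrix_arenarius: it sits inside (Ursus_bicolor,Callithrix_arenarius).
Tracing Rattus_minor: it sits inside (Rattus_minor,Apis_albus).
The smallest clade enclosing both is (((Melursus_vulgaris,Shigella_bicolor),(((Brassica_occidentalis,Pinus_giganteus),(Microtus_bicolor,(Acinonyx_sylvestris,Camponotus_gracilis))),(Nomascus_fluviatilis,(Pongo_vulgaris,(((Ursus_bicolor,Callithrix_arenarius),Corylus_sylvestris),Macaca_rubra))))),((Rattus_minor,Apis_albus),Gorilla_brevicauda)); the answer is its 16 terminal taxa in alphabetical order.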